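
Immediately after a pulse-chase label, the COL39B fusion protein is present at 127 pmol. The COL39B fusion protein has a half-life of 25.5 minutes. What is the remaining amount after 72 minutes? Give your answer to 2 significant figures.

18 pmol

Number of half-lives: n = 72/25.5 ≈ 2.8235.
Remaining = 127 × (1/2)^2.8235 = 127 × 0.14126 ≈ 17.941 pmol.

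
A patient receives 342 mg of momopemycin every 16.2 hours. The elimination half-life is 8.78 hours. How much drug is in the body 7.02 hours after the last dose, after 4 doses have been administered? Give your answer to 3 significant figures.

The 4 doses were given 55.62, 39.42, 23.22, 7.02 hours ago.
Total = 342·(1/2)^(55.62/8.78) + 342·(1/2)^(39.42/8.78) + 342·(1/2)^(23.22/8.78) + 342·(1/2)^(7.02/8.78)
      = 4.2369 + 15.222 + 54.69 + 196.49 ≈ 270.64 mg.

271 mg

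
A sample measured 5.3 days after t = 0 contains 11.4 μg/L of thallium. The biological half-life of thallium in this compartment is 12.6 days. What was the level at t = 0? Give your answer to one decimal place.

Number of half-lives elapsed: n = 5.3/12.6 ≈ 0.42063.
A₀ = A × 2^n = 11.4 × 2^0.42063 = 11.4 × 1.3385 ≈ 15.259 μg/L.

15.3 μg/L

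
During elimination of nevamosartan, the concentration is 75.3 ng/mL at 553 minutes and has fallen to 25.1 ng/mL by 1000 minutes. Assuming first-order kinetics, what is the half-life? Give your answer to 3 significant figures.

Over Δt = 1000 − 553 = 447 minutes, the level fell by a factor of 75.3/25.1 ≈ 3.
n = log₂(3) ≈ 1.585 half-lives, so t½ = 447/1.585 ≈ 282.03 minutes.

282 minutes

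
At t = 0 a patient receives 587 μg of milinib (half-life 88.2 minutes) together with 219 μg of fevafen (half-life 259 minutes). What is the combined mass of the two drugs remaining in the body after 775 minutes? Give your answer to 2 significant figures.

milinib: 587 × (1/2)^(775/88.2) = 587 × (1/2)^8.7868 ≈ 1.329 μg.
fevafen: 219 × (1/2)^(775/259) = 219 × (1/2)^2.9923 ≈ 27.522 μg.
Total = 1.329 + 27.522 ≈ 28.851 μg.

29 μg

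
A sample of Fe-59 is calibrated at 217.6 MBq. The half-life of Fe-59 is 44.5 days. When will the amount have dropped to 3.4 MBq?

267 days

3.4/217.6 = 1/64, so 6 half-lives have elapsed.
t = 6 × 44.5 = 267 days.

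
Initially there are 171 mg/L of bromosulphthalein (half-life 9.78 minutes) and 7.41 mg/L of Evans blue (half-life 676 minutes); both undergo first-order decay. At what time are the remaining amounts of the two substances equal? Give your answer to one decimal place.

44.9 minutes

Set 171·(1/2)^(t/9.78) = 7.41·(1/2)^(t/676).
Taking log₂: log₂(171/7.41) = t·(1/9.78 − 1/676).
log₂(23.077) = 4.5284; 1/9.78 − 1/676 = 0.10077.
t = 4.5284 / 0.10077 ≈ 44.938 minutes.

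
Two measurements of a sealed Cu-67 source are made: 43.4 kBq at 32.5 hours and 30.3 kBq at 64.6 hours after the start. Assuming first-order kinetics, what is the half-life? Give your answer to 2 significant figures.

62 hours

Over Δt = 64.6 − 32.5 = 32.1 hours, the level fell by a factor of 43.4/30.3 ≈ 1.4323.
n = log₂(1.4323) ≈ 0.51838 half-lives, so t½ = 32.1/0.51838 ≈ 61.924 hours.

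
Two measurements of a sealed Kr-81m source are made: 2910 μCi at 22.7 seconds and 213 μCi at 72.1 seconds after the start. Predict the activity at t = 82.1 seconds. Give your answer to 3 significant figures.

Over Δt = 72.1 − 22.7 = 49.4 seconds, the level fell by a factor of 2910/213 ≈ 13.662.
n = log₂(13.662) ≈ 3.7721 half-lives, so t½ = 49.4/3.7721 ≈ 13.096 seconds.
From t = 72.1 to t = 82.1: 213 × (1/2)^((82.1−72.1)/13.096) ≈ 125.46 μCi.

125 μCi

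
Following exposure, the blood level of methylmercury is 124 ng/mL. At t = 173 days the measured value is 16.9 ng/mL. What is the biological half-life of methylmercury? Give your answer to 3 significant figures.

A/A₀ = 16.9/124 ≈ 0.13629.
n = log₂(7.3373) ≈ 2.8752 half-lives elapsed in 173 days.
t½ = 173/2.8752 ≈ 60.169 days.

60.2 days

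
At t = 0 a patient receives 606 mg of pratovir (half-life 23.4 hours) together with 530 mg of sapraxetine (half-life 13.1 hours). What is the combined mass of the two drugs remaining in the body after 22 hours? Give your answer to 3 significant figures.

pratovir: 606 × (1/2)^(22/23.4) = 606 × (1/2)^0.94017 ≈ 315.83 mg.
sapraxetine: 530 × (1/2)^(22/13.1) = 530 × (1/2)^1.6794 ≈ 165.47 mg.
Total = 315.83 + 165.47 ≈ 481.3 mg.

481 mg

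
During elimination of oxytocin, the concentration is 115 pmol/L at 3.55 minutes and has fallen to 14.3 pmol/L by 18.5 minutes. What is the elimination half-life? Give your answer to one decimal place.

Over Δt = 18.5 − 3.55 = 14.95 minutes, the level fell by a factor of 115/14.3 ≈ 8.042.
n = log₂(8.042) ≈ 3.0075 half-lives, so t½ = 14.95/3.0075 ≈ 4.9708 minutes.

5.0 minutes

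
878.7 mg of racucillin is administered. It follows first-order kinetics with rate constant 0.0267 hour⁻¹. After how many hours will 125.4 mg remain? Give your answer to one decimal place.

t½ = ln 2 / λ = 0.69315 / 0.0267 ≈ 25.961 hours.
Fraction remaining = 125.4/878.7 ≈ 0.14271.
n = log₂(878.7/125.4) = ln(7.0072)/ln 2 ≈ 2.8088 half-lives.
t = n × t½ = 2.8088 × 25.961 ≈ 72.919 hours.

72.9 hours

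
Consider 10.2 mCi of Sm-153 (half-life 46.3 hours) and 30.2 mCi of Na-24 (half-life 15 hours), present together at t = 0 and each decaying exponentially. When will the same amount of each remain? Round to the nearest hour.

Set 10.2·(1/2)^(t/46.3) = 30.2·(1/2)^(t/15).
Taking log₂: log₂(10.2/30.2) = t·(1/46.3 − 1/15).
log₂(0.33775) = -1.566; 1/46.3 − 1/15 = -0.045068.
t = -1.566 / -0.045068 ≈ 34.747 hours.

35 hours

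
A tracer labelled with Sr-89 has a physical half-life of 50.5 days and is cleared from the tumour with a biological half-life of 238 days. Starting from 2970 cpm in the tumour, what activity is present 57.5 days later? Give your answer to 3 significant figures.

1140 cpm

1/t_eff = 1/t_phys + 1/t_biol = 1/50.5 + 1/238 = 0.024004 per day.
t_eff = 50.5 × 238 / (50.5 + 238) ≈ 41.66 days.
Remaining = 2970 × (1/2)^(57.5/41.66) = 2970 × (1/2)^1.3802 ≈ 1141 cpm.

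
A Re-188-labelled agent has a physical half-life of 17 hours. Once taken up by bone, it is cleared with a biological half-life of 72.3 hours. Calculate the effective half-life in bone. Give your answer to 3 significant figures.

1/t_eff = 1/t_phys + 1/t_biol = 1/17 + 1/72.3 = 0.072655 per hour.
t_eff = 17 × 72.3 / (17 + 72.3) ≈ 13.764 hours.

13.8 hours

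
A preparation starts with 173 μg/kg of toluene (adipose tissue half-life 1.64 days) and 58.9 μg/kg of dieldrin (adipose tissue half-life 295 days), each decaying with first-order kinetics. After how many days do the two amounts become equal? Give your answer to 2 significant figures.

2.6 days

Set 173·(1/2)^(t/1.64) = 58.9·(1/2)^(t/295).
Taking log₂: log₂(173/58.9) = t·(1/1.64 − 1/295).
log₂(2.9372) = 1.5544; 1/1.64 − 1/295 = 0.60637.
t = 1.5544 / 0.60637 ≈ 2.5635 days.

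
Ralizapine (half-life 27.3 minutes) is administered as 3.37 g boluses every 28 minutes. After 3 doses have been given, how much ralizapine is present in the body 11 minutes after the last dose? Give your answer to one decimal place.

The 3 doses were given 67, 39, 11 minutes ago.
Total = 3.37·(1/2)^(67/27.3) + 3.37·(1/2)^(39/27.3) + 3.37·(1/2)^(11/27.3)
      = 0.61495 + 1.252 + 2.5488 ≈ 4.4157 g.

4.4 g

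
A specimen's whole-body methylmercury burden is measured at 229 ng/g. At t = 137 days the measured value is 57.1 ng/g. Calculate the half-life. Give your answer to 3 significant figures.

68.4 days

A/A₀ = 57.1/229 ≈ 0.24934.
n = log₂(4.0105) ≈ 2.0038 half-lives elapsed in 137 days.
t½ = 137/2.0038 ≈ 68.371 days.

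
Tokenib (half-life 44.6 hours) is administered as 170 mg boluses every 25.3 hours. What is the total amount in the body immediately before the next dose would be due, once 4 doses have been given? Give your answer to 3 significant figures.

The 4 doses were given 101.2, 75.9, 50.6, 25.3 hours ago.
Total = 170·(1/2)^(101.2/44.6) + 170·(1/2)^(75.9/44.6) + 170·(1/2)^(50.6/44.6) + 170·(1/2)^(25.3/44.6)
      = 35.269 + 52.259 + 77.432 + 114.73 ≈ 279.69 mg.

280 mg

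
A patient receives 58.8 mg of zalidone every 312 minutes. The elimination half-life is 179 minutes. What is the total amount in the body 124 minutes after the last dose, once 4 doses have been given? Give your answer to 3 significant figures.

The 4 doses were given 1060, 748, 436, 124 minutes ago.
Total = 58.8·(1/2)^(1060/179) + 58.8·(1/2)^(748/179) + 58.8·(1/2)^(436/179) + 58.8·(1/2)^(124/179)
      = 0.96993 + 3.2467 + 10.868 + 36.378 ≈ 51.463 mg.

51.5 mg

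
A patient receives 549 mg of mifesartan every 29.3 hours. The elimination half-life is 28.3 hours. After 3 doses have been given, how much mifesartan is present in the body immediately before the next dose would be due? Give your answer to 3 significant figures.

The 3 doses were given 87.9, 58.6, 29.3 hours ago.
Total = 549·(1/2)^(87.9/28.3) + 549·(1/2)^(58.6/28.3) + 549·(1/2)^(29.3/28.3)
      = 63.763 + 130.69 + 267.86 ≈ 462.31 mg.

462 mg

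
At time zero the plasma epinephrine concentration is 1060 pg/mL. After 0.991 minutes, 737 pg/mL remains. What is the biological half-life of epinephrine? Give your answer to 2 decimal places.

1.89 minutes

A/A₀ = 737/1060 ≈ 0.69528.
n = log₂(1.4383) ≈ 0.52433 half-lives elapsed in 0.991 minutes.
t½ = 0.991/0.52433 ≈ 1.89 minutes.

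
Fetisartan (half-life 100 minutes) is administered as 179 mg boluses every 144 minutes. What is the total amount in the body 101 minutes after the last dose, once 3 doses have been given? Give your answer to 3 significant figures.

134 mg

The 3 doses were given 389, 245, 101 minutes ago.
Total = 179·(1/2)^(389/100) + 179·(1/2)^(245/100) + 179·(1/2)^(101/100)
      = 12.074 + 32.759 + 88.882 ≈ 133.71 mg.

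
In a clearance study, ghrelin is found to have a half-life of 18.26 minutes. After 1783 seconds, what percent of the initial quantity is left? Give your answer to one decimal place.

32.4%

1783 seconds = 29.7167 minutes.
n = 29.7167/18.26 ≈ 1.6274 half-lives.
Fraction remaining = (1/2)^1.6274 ≈ 0.32367, i.e. 32.367%.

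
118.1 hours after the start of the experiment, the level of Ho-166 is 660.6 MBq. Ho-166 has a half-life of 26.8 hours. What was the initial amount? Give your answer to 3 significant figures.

Number of half-lives elapsed: n = 118.1/26.8 ≈ 4.4067.
A₀ = A × 2^n = 660.6 × 2^4.4067 = 660.6 × 21.211 ≈ 14012 MBq.

14000 MBq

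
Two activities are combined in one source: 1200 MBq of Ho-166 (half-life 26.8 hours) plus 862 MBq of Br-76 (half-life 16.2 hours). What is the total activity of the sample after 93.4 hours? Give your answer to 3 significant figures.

Ho-166: 1200 × (1/2)^(93.4/26.8) = 1200 × (1/2)^3.4851 ≈ 107.17 MBq.
Br-76: 862 × (1/2)^(93.4/16.2) = 862 × (1/2)^5.7654 ≈ 15.847 MBq.
Total = 107.17 + 15.847 ≈ 123.02 MBq.

123 MBq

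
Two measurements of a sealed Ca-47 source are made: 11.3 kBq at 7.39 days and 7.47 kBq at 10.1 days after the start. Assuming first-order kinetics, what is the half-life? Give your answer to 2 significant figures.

4.5 days

Over Δt = 10.1 − 7.39 = 2.71 days, the level fell by a factor of 11.3/7.47 ≈ 1.5127.
n = log₂(1.5127) ≈ 0.59714 half-lives, so t½ = 2.71/0.59714 ≈ 4.5383 days.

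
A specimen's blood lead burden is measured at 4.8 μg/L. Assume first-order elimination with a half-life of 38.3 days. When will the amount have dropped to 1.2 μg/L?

1.2/4.8 = 1/4, so 2 half-lives have elapsed.
t = 2 × 38.3 = 76.6 days.

76.6 days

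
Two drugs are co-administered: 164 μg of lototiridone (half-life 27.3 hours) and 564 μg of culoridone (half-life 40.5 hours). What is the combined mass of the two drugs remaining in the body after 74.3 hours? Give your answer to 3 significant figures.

183 μg

lototiridone: 164 × (1/2)^(74.3/27.3) = 164 × (1/2)^2.7216 ≈ 24.863 μg.
culoridone: 564 × (1/2)^(74.3/40.5) = 564 × (1/2)^1.8346 ≈ 158.13 μg.
Total = 24.863 + 158.13 ≈ 182.99 μg.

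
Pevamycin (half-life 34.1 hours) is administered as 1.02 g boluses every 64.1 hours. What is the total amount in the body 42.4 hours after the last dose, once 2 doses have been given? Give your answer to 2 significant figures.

0.55 g

The 2 doses were given 106.5, 42.4 hours ago.
Total = 1.02·(1/2)^(106.5/34.1) + 1.02·(1/2)^(42.4/34.1)
      = 0.11707 + 0.43082 ≈ 0.54789 g.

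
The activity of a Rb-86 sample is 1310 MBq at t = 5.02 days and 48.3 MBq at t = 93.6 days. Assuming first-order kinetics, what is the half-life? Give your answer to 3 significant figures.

Over Δt = 93.6 − 5.02 = 88.58 days, the level fell by a factor of 1310/48.3 ≈ 27.122.
n = log₂(27.122) ≈ 4.7614 half-lives, so t½ = 88.58/4.7614 ≈ 18.604 days.

18.6 days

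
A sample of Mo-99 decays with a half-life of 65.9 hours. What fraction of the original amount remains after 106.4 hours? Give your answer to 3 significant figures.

0.327

n = 106.4/65.9 ≈ 1.6146 half-lives.
Fraction remaining = (1/2)^1.6146 ≈ 0.32656.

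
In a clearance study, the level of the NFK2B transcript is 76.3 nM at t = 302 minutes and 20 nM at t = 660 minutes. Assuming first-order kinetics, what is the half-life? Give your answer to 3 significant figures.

Over Δt = 660 − 302 = 358 minutes, the level fell by a factor of 76.3/20 ≈ 3.815.
n = log₂(3.815) ≈ 1.9317 half-lives, so t½ = 358/1.9317 ≈ 185.33 minutes.

185 minutes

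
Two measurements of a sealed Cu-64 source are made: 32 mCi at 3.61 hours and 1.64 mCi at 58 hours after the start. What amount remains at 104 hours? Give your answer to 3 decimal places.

0.133 mCi

Over Δt = 58 − 3.61 = 54.39 hours, the level fell by a factor of 32/1.64 ≈ 19.512.
n = log₂(19.512) ≈ 4.2863 half-lives, so t½ = 54.39/4.2863 ≈ 12.689 hours.
From t = 58 to t = 104: 1.64 × (1/2)^((104−58)/12.689) ≈ 0.13292 mCi.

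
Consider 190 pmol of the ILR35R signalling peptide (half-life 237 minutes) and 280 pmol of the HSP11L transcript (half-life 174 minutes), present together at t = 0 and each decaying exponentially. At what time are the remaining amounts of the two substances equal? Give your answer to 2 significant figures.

370 minutes

Set 190·(1/2)^(t/237) = 280·(1/2)^(t/174).
Taking log₂: log₂(190/280) = t·(1/237 − 1/174).
log₂(0.67857) = -0.55943; 1/237 − 1/174 = -0.0015277.
t = -0.55943 / -0.0015277 ≈ 366.19 minutes.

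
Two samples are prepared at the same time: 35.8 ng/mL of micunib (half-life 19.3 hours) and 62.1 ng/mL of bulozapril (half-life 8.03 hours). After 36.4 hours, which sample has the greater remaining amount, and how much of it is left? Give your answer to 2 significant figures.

micunib: 35.8 × (1/2)^1.886 ≈ 9.6858 ng/mL.
bulozapril: 62.1 × (1/2)^4.533 ≈ 2.6824 ng/mL.
Micunib has more remaining, at ≈ 9.6858 ng/mL.

micunib, 9.7 ng/mL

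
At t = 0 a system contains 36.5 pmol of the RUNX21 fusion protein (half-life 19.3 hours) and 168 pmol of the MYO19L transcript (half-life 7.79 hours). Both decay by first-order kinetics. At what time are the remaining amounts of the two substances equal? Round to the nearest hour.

Set 36.5·(1/2)^(t/19.3) = 168·(1/2)^(t/7.79).
Taking log₂: log₂(36.5/168) = t·(1/19.3 − 1/7.79).
log₂(0.21726) = -2.2025; 1/19.3 − 1/7.79 = -0.076556.
t = -2.2025 / -0.076556 ≈ 28.77 hours.

29 hours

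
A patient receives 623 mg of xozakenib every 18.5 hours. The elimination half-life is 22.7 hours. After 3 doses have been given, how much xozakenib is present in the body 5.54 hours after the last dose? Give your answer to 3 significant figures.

995 mg

The 3 doses were given 42.54, 24.04, 5.54 hours ago.
Total = 623·(1/2)^(42.54/22.7) + 623·(1/2)^(24.04/22.7) + 623·(1/2)^(5.54/22.7)
      = 169.96 + 299.01 + 526.04 ≈ 995.02 mg.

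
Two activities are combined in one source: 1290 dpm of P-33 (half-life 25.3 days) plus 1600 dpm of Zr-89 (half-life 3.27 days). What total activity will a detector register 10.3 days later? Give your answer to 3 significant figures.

1150 dpm

P-33: 1290 × (1/2)^(10.3/25.3) = 1290 × (1/2)^0.40711 ≈ 972.83 dpm.
Zr-89: 1600 × (1/2)^(10.3/3.27) = 1600 × (1/2)^3.1498 ≈ 180.27 dpm.
Total = 972.83 + 180.27 ≈ 1153.1 dpm.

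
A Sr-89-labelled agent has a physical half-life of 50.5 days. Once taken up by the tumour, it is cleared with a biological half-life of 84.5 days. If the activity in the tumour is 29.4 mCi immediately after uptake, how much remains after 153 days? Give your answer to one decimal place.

1/t_eff = 1/t_phys + 1/t_biol = 1/50.5 + 1/84.5 = 0.031636 per day.
t_eff = 50.5 × 84.5 / (50.5 + 84.5) ≈ 31.609 days.
Remaining = 29.4 × (1/2)^(153/31.609) = 29.4 × (1/2)^4.8404 ≈ 1.0263 mCi.

1.0 mCi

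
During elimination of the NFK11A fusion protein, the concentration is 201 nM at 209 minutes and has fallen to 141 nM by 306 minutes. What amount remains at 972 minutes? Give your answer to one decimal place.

12.4 nM

Over Δt = 306 − 209 = 97 minutes, the level fell by a factor of 201/141 ≈ 1.4255.
n = log₂(1.4255) ≈ 0.5115 half-lives, so t½ = 97/0.5115 ≈ 189.64 minutes.
From t = 306 to t = 972: 141 × (1/2)^((972−306)/189.64) ≈ 12.36 nM.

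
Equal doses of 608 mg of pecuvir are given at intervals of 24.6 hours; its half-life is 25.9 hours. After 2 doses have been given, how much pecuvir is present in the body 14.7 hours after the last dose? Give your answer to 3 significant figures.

623 mg

The 2 doses were given 39.3, 14.7 hours ago.
Total = 608·(1/2)^(39.3/25.9) + 608·(1/2)^(14.7/25.9)
      = 212.39 + 410.25 ≈ 622.64 mg.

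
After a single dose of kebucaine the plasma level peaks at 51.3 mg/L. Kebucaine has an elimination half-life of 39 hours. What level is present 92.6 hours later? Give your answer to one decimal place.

9.9 mg/L

Number of half-lives: n = 92.6/39 ≈ 2.3744.
Remaining = 51.3 × (1/2)^2.3744 = 51.3 × 0.19286 ≈ 9.8938 mg/L.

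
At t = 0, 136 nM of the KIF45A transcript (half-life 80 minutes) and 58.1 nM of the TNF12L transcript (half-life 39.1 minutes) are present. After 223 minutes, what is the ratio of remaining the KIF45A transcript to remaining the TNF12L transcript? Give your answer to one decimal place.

KIF45A transcript: 136 × (1/2)^(223/80) = 136 × (1/2)^2.7875 ≈ 19.698 nM.
TNF12L transcript: 58.1 × (1/2)^(223/39.1) = 58.1 × (1/2)^5.7033 ≈ 1.1151 nM.
Ratio ≈ 19.698 / 1.1151 ≈ 17.665.

17.7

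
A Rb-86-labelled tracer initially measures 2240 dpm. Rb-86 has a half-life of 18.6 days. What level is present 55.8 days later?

280 dpm

Elapsed time is 3 half-lives (55.8/18.6).
Each half-life halves the amount: 2240 × (1/2)^3 = 2240/8 = 280 dpm.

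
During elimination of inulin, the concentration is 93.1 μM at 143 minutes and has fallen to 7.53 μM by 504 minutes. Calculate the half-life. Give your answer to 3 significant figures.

Over Δt = 504 − 143 = 361 minutes, the level fell by a factor of 93.1/7.53 ≈ 12.364.
n = log₂(12.364) ≈ 3.6281 half-lives, so t½ = 361/3.6281 ≈ 99.502 minutes.

99.5 minutes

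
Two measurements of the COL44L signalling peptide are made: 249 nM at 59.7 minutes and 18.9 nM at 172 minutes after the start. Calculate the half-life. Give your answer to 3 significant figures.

Over Δt = 172 − 59.7 = 112.3 minutes, the level fell by a factor of 249/18.9 ≈ 13.175.
n = log₂(13.175) ≈ 3.7197 half-lives, so t½ = 112.3/3.7197 ≈ 30.191 minutes.

30.2 minutes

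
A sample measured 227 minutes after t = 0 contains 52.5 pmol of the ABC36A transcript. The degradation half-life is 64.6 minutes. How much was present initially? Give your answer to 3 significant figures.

Number of half-lives elapsed: n = 227/64.6 ≈ 3.5139.
A₀ = A × 2^n = 52.5 × 2^3.5139 = 52.5 × 11.423 ≈ 599.73 pmol.

600 pmol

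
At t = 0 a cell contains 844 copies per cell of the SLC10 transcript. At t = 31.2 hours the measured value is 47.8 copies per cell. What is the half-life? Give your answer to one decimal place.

7.5 hours

A/A₀ = 47.8/844 ≈ 0.056635.
n = log₂(17.657) ≈ 4.1422 half-lives elapsed in 31.2 hours.
t½ = 31.2/4.1422 ≈ 7.5323 hours.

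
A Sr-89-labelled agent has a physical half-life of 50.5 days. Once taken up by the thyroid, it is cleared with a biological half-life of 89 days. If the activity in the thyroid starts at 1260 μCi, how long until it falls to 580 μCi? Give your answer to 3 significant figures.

36.1 days

1/t_eff = 1/t_phys + 1/t_biol = 1/50.5 + 1/89 = 0.031038 per day.
t_eff = 50.5 × 89 / (50.5 + 89) ≈ 32.219 days.
n = log₂(1260/580) ≈ 1.1193; t = 1.1193 × 32.219 ≈ 36.062 days.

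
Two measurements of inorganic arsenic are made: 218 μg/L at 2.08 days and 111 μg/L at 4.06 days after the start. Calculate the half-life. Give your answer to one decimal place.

Over Δt = 4.06 − 2.08 = 1.98 days, the level fell by a factor of 218/111 ≈ 1.964.
n = log₂(1.964) ≈ 0.97377 half-lives, so t½ = 1.98/0.97377 ≈ 2.0333 days.

2.0 days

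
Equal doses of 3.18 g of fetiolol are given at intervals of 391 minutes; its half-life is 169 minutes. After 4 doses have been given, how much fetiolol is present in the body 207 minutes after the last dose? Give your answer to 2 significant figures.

1.7 g

The 4 doses were given 1380, 989, 598, 207 minutes ago.
Total = 3.18·(1/2)^(1380/169) + 3.18·(1/2)^(989/169) + 3.18·(1/2)^(598/169) + 3.18·(1/2)^(207/169)
      = 0.011074 + 0.055053 + 0.27368 + 1.3605 ≈ 1.7003 g.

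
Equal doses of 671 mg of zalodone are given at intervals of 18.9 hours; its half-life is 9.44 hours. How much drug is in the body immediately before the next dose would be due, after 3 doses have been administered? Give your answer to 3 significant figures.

220 mg

The 3 doses were given 56.7, 37.8, 18.9 hours ago.
Total = 671·(1/2)^(56.7/9.44) + 671·(1/2)^(37.8/9.44) + 671·(1/2)^(18.9/9.44)
      = 10.438 + 41.815 + 167.5 ≈ 219.76 mg.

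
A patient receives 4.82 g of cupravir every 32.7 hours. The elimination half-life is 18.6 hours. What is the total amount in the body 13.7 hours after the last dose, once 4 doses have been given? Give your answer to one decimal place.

The 4 doses were given 111.8, 79.1, 46.4, 13.7 hours ago.
Total = 4.82·(1/2)^(111.8/18.6) + 4.82·(1/2)^(79.1/18.6) + 4.82·(1/2)^(46.4/18.6) + 4.82·(1/2)^(13.7/18.6)
      = 0.074753 + 0.25285 + 0.85524 + 2.8928 ≈ 4.0757 g.

4.1 g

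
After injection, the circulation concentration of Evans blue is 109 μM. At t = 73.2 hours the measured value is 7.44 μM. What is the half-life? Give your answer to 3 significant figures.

18.9 hours

A/A₀ = 7.44/109 ≈ 0.068257.
n = log₂(14.651) ≈ 3.8729 half-lives elapsed in 73.2 hours.
t½ = 73.2/3.8729 ≈ 18.901 hours.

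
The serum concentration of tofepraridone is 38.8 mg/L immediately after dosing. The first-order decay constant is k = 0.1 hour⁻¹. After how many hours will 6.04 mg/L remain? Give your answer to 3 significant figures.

t½ = ln 2 / k = 0.69315 / 0.1 ≈ 6.9315 hours.
Fraction remaining = 6.04/38.8 ≈ 0.15567.
n = log₂(38.8/6.04) = ln(6.4238)/ln 2 ≈ 2.6834 half-lives.
t = n × t½ = 2.6834 × 6.9315 ≈ 18.6 hours.

18.6 hours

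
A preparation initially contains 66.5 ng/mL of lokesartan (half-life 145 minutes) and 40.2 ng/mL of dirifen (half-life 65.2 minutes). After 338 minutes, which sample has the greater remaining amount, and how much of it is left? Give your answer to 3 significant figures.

lokesartan: 66.5 × (1/2)^2.331 ≈ 13.216 ng/mL.
dirifen: 40.2 × (1/2)^5.184 ≈ 1.1058 ng/mL.
Lokesartan has more remaining, at ≈ 13.216 ng/mL.

lokesartan, 13.2 ng/mL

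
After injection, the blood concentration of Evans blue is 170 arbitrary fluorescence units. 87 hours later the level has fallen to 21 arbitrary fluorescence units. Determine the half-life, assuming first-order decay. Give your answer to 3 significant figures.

A/A₀ = 21/170 ≈ 0.12353.
n = log₂(8.0952) ≈ 3.0171 half-lives elapsed in 87 hours.
t½ = 87/3.0171 ≈ 28.836 hours.

28.8 hours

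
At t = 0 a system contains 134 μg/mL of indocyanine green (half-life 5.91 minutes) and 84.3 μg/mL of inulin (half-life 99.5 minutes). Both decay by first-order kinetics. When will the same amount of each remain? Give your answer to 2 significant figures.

Set 134·(1/2)^(t/5.91) = 84.3·(1/2)^(t/99.5).
Taking log₂: log₂(134/84.3) = t·(1/5.91 − 1/99.5).
log₂(1.5896) = 0.66863; 1/5.91 − 1/99.5 = 0.15915.
t = 0.66863 / 0.15915 ≈ 4.2011 minutes.

4.2 minutes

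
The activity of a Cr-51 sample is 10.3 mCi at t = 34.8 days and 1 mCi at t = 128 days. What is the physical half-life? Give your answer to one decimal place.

Over Δt = 128 − 34.8 = 93.2 days, the level fell by a factor of 10.3/1 ≈ 10.3.
n = log₂(10.3) ≈ 3.3646 half-lives, so t½ = 93.2/3.3646 ≈ 27.7 days.

27.7 days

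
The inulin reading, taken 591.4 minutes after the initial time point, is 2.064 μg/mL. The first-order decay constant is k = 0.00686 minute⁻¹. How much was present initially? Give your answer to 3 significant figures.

119 μg/mL

t½ = ln 2 / k = 0.69315 / 0.00686 ≈ 101.04 minutes.
Number of half-lives elapsed: n = 591.4/101.04 ≈ 5.853.
A₀ = A × 2^n = 2.064 × 2^5.853 = 2.064 × 57.801 ≈ 119.3 μg/mL.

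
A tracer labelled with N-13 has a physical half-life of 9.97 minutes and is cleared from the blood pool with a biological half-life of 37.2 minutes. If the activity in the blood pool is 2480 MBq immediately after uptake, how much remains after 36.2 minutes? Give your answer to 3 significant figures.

102 MBq

1/t_eff = 1/t_phys + 1/t_biol = 1/9.97 + 1/37.2 = 0.12718 per minute.
t_eff = 9.97 × 37.2 / (9.97 + 37.2) ≈ 7.8627 minutes.
Remaining = 2480 × (1/2)^(36.2/7.8627) = 2480 × (1/2)^4.604 ≈ 101.98 MBq.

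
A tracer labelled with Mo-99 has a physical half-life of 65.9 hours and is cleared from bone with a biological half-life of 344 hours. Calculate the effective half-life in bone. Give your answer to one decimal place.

55.3 hours

1/t_eff = 1/t_phys + 1/t_biol = 1/65.9 + 1/344 = 0.018081 per hour.
t_eff = 65.9 × 344 / (65.9 + 344) ≈ 55.305 hours.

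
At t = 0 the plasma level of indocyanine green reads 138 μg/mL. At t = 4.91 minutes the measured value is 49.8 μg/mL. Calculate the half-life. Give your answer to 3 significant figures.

3.34 minutes

A/A₀ = 49.8/138 ≈ 0.36087.
n = log₂(2.7711) ≈ 1.4705 half-lives elapsed in 4.91 minutes.
t½ = 4.91/1.4705 ≈ 3.3391 minutes.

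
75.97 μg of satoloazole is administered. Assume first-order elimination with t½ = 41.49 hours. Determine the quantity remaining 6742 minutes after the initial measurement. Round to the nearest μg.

12 μg

Convert the elapsed time: 6742 minutes = 112.367 hours.
Number of half-lives: n = 112.367/41.49 ≈ 2.7083.
Remaining = 75.97 × (1/2)^2.7083 = 75.97 × 0.15301 ≈ 11.624 μg.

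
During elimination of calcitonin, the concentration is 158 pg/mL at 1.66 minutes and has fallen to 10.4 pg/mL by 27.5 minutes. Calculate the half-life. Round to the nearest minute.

Over Δt = 27.5 − 1.66 = 25.84 minutes, the level fell by a factor of 158/10.4 ≈ 15.192.
n = log₂(15.192) ≈ 3.9253 half-lives, so t½ = 25.84/3.9253 ≈ 6.583 minutes.

7 minutes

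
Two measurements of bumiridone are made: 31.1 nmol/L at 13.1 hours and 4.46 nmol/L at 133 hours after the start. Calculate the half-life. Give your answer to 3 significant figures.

Over Δt = 133 − 13.1 = 119.9 hours, the level fell by a factor of 31.1/4.46 ≈ 6.9731.
n = log₂(6.9731) ≈ 2.8018 half-lives, so t½ = 119.9/2.8018 ≈ 42.794 hours.

42.8 hours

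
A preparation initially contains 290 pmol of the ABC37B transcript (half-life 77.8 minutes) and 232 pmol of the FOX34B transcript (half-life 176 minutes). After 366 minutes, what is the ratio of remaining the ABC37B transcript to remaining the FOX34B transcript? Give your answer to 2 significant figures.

0.20

ABC37B transcript: 290 × (1/2)^(366/77.8) = 290 × (1/2)^4.7044 ≈ 11.124 pmol.
FOX34B transcript: 232 × (1/2)^(366/176) = 232 × (1/2)^2.0795 ≈ 54.889 pmol.
Ratio ≈ 11.124 / 54.889 ≈ 0.20266.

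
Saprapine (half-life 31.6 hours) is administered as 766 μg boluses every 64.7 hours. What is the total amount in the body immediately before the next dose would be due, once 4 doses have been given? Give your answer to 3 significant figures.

The 4 doses were given 258.8, 194.1, 129.4, 64.7 hours ago.
Total = 766·(1/2)^(258.8/31.6) + 766·(1/2)^(194.1/31.6) + 766·(1/2)^(129.4/31.6) + 766·(1/2)^(64.7/31.6)
      = 2.6232 + 10.844 + 44.826 + 185.3 ≈ 243.59 μg.

244 μg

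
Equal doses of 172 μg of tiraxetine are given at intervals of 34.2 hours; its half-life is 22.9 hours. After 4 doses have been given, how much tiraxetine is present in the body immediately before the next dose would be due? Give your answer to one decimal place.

93.2 μg

The 4 doses were given 136.8, 102.6, 68.4, 34.2 hours ago.
Total = 172·(1/2)^(136.8/22.9) + 172·(1/2)^(102.6/22.9) + 172·(1/2)^(68.4/22.9) + 172·(1/2)^(34.2/22.9)
      = 2.7368 + 7.7056 + 21.696 + 61.088 ≈ 93.226 μg.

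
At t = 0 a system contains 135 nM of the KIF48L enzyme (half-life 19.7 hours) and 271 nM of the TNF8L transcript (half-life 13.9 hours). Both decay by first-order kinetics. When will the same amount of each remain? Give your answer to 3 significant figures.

47.5 hours

Set 135·(1/2)^(t/19.7) = 271·(1/2)^(t/13.9).
Taking log₂: log₂(135/271) = t·(1/19.7 − 1/13.9).
log₂(0.49815) = -1.0053; 1/19.7 − 1/13.9 = -0.021181.
t = -1.0053 / -0.021181 ≈ 47.464 hours.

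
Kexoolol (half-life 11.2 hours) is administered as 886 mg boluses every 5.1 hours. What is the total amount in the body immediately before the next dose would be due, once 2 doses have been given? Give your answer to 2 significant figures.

1100 mg

The 2 doses were given 10.2, 5.1 hours ago.
Total = 886·(1/2)^(10.2/11.2) + 886·(1/2)^(5.1/11.2)
      = 471.28 + 646.19 ≈ 1117.5 mg.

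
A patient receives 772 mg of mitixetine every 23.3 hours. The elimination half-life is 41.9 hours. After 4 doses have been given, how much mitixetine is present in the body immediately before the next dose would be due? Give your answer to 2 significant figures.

1300 mg

The 4 doses were given 93.2, 69.9, 46.6, 23.3 hours ago.
Total = 772·(1/2)^(93.2/41.9) + 772·(1/2)^(69.9/41.9) + 772·(1/2)^(46.6/41.9) + 772·(1/2)^(23.3/41.9)
      = 165.2 + 242.9 + 357.12 + 525.07 ≈ 1290.3 mg.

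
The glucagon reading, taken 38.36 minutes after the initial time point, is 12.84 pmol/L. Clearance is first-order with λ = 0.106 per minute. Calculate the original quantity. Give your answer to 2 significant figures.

t½ = ln 2 / λ = 0.69315 / 0.106 ≈ 6.5391 minutes.
Number of half-lives elapsed: n = 38.36/6.5391 ≈ 5.8662.
A₀ = A × 2^n = 12.84 × 2^5.8662 = 12.84 × 58.333 ≈ 748.99 pmol/L.

750 pmol/L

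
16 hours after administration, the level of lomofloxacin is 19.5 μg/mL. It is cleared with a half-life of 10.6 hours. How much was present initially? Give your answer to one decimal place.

Number of half-lives elapsed: n = 16/10.6 ≈ 1.5094.
A₀ = A × 2^n = 19.5 × 2^1.5094 = 19.5 × 2.847 ≈ 55.516 μg/mL.

55.5 μg/mL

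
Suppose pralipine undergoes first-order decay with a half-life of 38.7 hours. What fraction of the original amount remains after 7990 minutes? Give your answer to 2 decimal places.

7990 minutes = 133.167 hours.
n = 133.167/38.7 ≈ 3.441 half-lives.
Fraction remaining = (1/2)^3.441 ≈ 0.092078.

0.09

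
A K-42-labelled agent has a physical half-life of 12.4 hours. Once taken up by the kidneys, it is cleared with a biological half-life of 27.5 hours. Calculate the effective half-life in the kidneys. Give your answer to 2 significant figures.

1/t_eff = 1/t_phys + 1/t_biol = 1/12.4 + 1/27.5 = 0.11701 per hour.
t_eff = 12.4 × 27.5 / (12.4 + 27.5) ≈ 8.5464 hours.

8.5 hours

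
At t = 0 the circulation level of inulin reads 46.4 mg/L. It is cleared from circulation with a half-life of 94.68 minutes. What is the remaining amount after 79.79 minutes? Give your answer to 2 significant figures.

26 mg/L

Number of half-lives: n = 79.79/94.68 ≈ 0.84273.
Remaining = 46.4 × (1/2)^0.84273 = 46.4 × 0.55759 ≈ 25.872 mg/L.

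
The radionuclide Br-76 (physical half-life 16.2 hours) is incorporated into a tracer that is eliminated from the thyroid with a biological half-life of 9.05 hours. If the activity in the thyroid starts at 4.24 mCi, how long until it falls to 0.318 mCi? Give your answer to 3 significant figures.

1/t_eff = 1/t_phys + 1/t_biol = 1/16.2 + 1/9.05 = 0.17223 per hour.
t_eff = 16.2 × 9.05 / (16.2 + 9.05) ≈ 5.8063 hours.
n = log₂(4.24/0.318) ≈ 3.737; t = 3.737 × 5.8063 ≈ 21.698 hours.

21.7 hours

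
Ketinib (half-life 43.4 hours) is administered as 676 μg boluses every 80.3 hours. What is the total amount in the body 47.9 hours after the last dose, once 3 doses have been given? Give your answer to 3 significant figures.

The 3 doses were given 208.5, 128.2, 47.9 hours ago.
Total = 676·(1/2)^(208.5/43.4) + 676·(1/2)^(128.2/43.4) + 676·(1/2)^(47.9/43.4)
      = 24.197 + 87.243 + 314.56 ≈ 426 μg.

426 μg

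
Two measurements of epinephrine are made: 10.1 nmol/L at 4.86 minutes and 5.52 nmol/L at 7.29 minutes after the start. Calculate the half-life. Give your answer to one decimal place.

Over Δt = 7.29 − 4.86 = 2.43 minutes, the level fell by a factor of 10.1/5.52 ≈ 1.8297.
n = log₂(1.8297) ≈ 0.87162 half-lives, so t½ = 2.43/0.87162 ≈ 2.7879 minutes.

2.8 minutes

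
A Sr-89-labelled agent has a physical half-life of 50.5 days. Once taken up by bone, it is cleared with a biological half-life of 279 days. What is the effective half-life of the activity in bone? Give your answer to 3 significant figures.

1/t_eff = 1/t_phys + 1/t_biol = 1/50.5 + 1/279 = 0.023386 per day.
t_eff = 50.5 × 279 / (50.5 + 279) ≈ 42.76 days.

42.8 days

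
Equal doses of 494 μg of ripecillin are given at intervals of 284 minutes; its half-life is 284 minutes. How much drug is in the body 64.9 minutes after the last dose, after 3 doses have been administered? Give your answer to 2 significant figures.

The 3 doses were given 632.9, 348.9, 64.9 minutes ago.
Total = 494·(1/2)^(632.9/284) + 494·(1/2)^(348.9/284) + 494·(1/2)^(64.9/284)
      = 105.41 + 210.82 + 421.63 ≈ 737.86 μg.

740 μg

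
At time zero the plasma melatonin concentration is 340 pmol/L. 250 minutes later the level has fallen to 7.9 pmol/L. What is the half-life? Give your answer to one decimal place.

46.1 minutes

A/A₀ = 7.9/340 ≈ 0.023235.
n = log₂(43.038) ≈ 5.4275 half-lives elapsed in 250 minutes.
t½ = 250/5.4275 ≈ 46.061 minutes.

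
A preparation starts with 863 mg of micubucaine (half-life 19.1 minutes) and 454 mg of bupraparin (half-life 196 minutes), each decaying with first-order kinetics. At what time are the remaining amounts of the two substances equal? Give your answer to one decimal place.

19.6 minutes

Set 863·(1/2)^(t/19.1) = 454·(1/2)^(t/196).
Taking log₂: log₂(863/454) = t·(1/19.1 − 1/196).
log₂(1.9009) = 0.92667; 1/19.1 − 1/196 = 0.047254.
t = 0.92667 / 0.047254 ≈ 19.61 minutes.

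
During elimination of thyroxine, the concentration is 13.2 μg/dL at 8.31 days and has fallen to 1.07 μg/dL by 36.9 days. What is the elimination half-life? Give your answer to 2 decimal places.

7.89 days

Over Δt = 36.9 − 8.31 = 28.59 days, the level fell by a factor of 13.2/1.07 ≈ 12.336.
n = log₂(12.336) ≈ 3.6249 half-lives, so t½ = 28.59/3.6249 ≈ 7.8872 days.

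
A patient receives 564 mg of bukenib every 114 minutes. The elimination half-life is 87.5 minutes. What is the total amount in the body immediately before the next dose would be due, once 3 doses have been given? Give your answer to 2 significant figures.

360 mg

The 3 doses were given 342, 228, 114 minutes ago.
Total = 564·(1/2)^(342/87.5) + 564·(1/2)^(228/87.5) + 564·(1/2)^(114/87.5)
      = 37.556 + 92.658 + 228.6 ≈ 358.82 mg.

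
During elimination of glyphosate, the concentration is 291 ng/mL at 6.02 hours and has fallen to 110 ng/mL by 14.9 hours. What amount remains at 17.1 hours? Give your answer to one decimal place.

86.4 ng/mL

Over Δt = 14.9 − 6.02 = 8.88 hours, the level fell by a factor of 291/110 ≈ 2.6455.
n = log₂(2.6455) ≈ 1.4035 half-lives, so t½ = 8.88/1.4035 ≈ 6.327 hours.
From t = 14.9 to t = 17.1: 110 × (1/2)^((17.1−14.9)/6.327) ≈ 86.441 ng/mL.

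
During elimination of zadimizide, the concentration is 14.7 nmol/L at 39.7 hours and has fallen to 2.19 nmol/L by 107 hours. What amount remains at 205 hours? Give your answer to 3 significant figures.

Over Δt = 107 − 39.7 = 67.3 hours, the level fell by a factor of 14.7/2.19 ≈ 6.7123.
n = log₂(6.7123) ≈ 2.7468 half-lives, so t½ = 67.3/2.7468 ≈ 24.501 hours.
From t = 107 to t = 205: 2.19 × (1/2)^((205−107)/24.501) ≈ 0.13689 nmol/L.

0.137 nmol/L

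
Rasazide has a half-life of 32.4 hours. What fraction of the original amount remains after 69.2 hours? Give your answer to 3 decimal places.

n = 69.2/32.4 ≈ 2.1358 half-lives.
Fraction remaining = (1/2)^2.1358 ≈ 0.22754.

0.228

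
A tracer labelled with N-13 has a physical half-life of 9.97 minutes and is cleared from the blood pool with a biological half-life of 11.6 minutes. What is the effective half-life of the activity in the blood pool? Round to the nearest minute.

5 minutes

1/t_eff = 1/t_phys + 1/t_biol = 1/9.97 + 1/11.6 = 0.18651 per minute.
t_eff = 9.97 × 11.6 / (9.97 + 11.6) ≈ 5.3617 minutes.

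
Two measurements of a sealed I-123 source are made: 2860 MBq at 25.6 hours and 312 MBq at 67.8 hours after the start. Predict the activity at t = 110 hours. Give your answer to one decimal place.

34.0 MBq

Over Δt = 67.8 − 25.6 = 42.2 hours, the level fell by a factor of 2860/312 ≈ 9.1667.
n = log₂(9.1667) ≈ 3.1964 half-lives, so t½ = 42.2/3.1964 ≈ 13.202 hours.
From t = 67.8 to t = 110: 312 × (1/2)^((110−67.8)/13.202) ≈ 34.036 MBq.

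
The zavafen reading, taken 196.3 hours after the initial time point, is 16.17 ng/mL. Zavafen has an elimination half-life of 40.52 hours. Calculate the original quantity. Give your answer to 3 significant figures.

465 ng/mL

Number of half-lives elapsed: n = 196.3/40.52 ≈ 4.8445.
A₀ = A × 2^n = 16.17 × 2^4.8445 = 16.17 × 28.731 ≈ 464.58 ng/mL.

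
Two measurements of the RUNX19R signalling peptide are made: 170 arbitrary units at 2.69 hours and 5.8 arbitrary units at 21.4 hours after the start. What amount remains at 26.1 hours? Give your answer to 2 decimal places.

Over Δt = 21.4 − 2.69 = 18.71 hours, the level fell by a factor of 170/5.8 ≈ 29.31.
n = log₂(29.31) ≈ 4.8733 half-lives, so t½ = 18.71/4.8733 ≈ 3.8393 hours.
From t = 21.4 to t = 26.1: 5.8 × (1/2)^((26.1−21.4)/3.8393) ≈ 2.4826 arbitrary units.

2.48 arbitrary units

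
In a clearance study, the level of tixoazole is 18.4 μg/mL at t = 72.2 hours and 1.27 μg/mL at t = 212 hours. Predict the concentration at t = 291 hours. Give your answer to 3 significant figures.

0.280 μg/mL

Over Δt = 212 − 72.2 = 139.8 hours, the level fell by a factor of 18.4/1.27 ≈ 14.488.
n = log₂(14.488) ≈ 3.8568 half-lives, so t½ = 139.8/3.8568 ≈ 36.248 hours.
From t = 212 to t = 291: 1.27 × (1/2)^((291−212)/36.248) ≈ 0.28036 μg/mL.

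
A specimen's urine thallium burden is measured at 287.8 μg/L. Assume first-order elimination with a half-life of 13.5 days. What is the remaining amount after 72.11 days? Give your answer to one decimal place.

7.1 μg/L

Number of half-lives: n = 72.11/13.5 ≈ 5.3415.
Remaining = 287.8 × (1/2)^5.3415 = 287.8 × 0.024663 ≈ 7.0981 μg/L.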